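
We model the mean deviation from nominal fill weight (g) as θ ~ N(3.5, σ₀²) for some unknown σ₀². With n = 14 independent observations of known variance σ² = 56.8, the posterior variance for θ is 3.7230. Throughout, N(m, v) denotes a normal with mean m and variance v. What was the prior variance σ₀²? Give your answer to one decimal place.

σ₀² = 45.2

Posterior precision equals prior precision plus data precision: 1/σ_n² = 1/σ₀² + n/σ².
So 1/σ₀² = 1/3.7230 − 14/56.8 = 0.268601 − 0.246479 = 0.022122.
Hence σ₀² = 1/0.022122 ≈ 45.2.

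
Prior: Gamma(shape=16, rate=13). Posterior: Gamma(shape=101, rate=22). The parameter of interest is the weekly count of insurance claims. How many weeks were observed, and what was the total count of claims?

Gamma–Poisson conjugacy: posterior shape = α + Σxᵢ, posterior rate = β + n.
Matching: Σxᵢ = 101 − 16 = 85 and n = 22 − 13 = 9.

n = 9 weeks with total 85 claims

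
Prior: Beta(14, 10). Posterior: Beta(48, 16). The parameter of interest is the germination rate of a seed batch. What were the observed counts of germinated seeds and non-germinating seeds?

A Beta(α, β) prior with s successes and f failures in binomial data gives a Beta(α+s, β+f) posterior.
Match parameters: s=48−14=34, f=16−10=6.

34 germinated seeds and 6 non-germinating seeds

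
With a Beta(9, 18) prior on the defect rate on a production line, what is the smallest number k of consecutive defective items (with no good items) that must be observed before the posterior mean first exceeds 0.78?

After k defective items and 0 good items the posterior is Beta(9+k, 18), with mean (9+k)/(9+18+k).
Set (9+k)/(27+k) > 0.78 and solve: k > (0.78·27 − 9)/(1 − 0.78) = 54.818.
The smallest integer exceeding 54.818 is 55.

k = 55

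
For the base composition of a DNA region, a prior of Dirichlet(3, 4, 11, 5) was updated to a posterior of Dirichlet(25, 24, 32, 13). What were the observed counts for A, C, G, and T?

For a Dirichlet(α) prior with multinomial counts c, the posterior is Dirichlet(α + c) componentwise.
Counts are posterior − prior componentwise: 25−3=22, 24−4=20, 32−11=21, 13−5=8.

counts (22, 20, 21, 8)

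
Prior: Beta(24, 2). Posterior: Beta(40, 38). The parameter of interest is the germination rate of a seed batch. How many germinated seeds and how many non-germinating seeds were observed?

Beta is conjugate to the binomial likelihood: posterior = Beta(a+s, b+f).
Match parameters: s=40−24=16, f=38−2=36.

16 germinated seeds and 36 non-germinating seeds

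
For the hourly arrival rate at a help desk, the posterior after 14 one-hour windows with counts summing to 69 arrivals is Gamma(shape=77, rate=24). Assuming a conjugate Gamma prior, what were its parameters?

Gamma(shape=8, rate=10)

Gamma–Poisson conjugacy: posterior shape = α + Σxᵢ, posterior rate = β + n.
So α = 77 − 69 = 8 and β = 24 − 14 = 10.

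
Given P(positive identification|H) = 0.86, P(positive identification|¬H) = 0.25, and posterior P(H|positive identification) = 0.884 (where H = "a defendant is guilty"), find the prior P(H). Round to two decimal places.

P(H) = 0.69

Bayes' rule in odds form gives O(H|E) = O(H)·[P(E|H)/P(E|¬H)], hence O(H) = O(H|E)/LR.
Posterior odds = 0.884/(1−0.884) = 7.6207. LR = 0.86/0.25 = 3.4400.
Prior odds = 7.6207/3.4400 = 2.2153, so P(H) = 2.2153/(1+2.2153) ≈ 0.69.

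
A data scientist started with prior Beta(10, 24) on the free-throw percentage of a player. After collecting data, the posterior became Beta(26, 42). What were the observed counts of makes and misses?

16 makes and 18 misses

Beta is conjugate to the binomial likelihood: posterior = Beta(a+s, b+f).
Match parameters: s=26−10=16, f=42−24=18.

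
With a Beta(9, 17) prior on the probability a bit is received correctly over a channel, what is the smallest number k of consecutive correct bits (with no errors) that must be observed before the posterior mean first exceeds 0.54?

k = 11

After k correct bits and 0 errors the posterior is Beta(9+k, 17), with mean (9+k)/(9+17+k).
Set (9+k)/(26+k) > 0.54 and solve: k > (0.54·26 − 9)/(1 − 0.54) = 10.957.
The smallest integer exceeding 10.957 is 11.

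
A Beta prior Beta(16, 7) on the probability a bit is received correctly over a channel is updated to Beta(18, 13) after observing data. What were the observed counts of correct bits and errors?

2 correct bits and 6 errors

Beta is conjugate to the binomial likelihood: posterior = Beta(a+s, b+f).
So s = 18 − 16 = 2 and f = 13 − 7 = 6.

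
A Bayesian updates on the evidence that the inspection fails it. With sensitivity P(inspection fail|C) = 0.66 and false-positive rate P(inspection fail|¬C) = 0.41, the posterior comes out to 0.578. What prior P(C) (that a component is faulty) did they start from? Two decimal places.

P(C) = 0.46

In odds form, posterior odds = prior odds × likelihood ratio, so prior odds = posterior odds ÷ LR.
Posterior odds = 0.578/(1−0.578) = 1.3697. LR = 0.66/0.41 = 1.6098.
Prior odds = 1.3697/1.6098 = 0.8509, so P(C) = 0.8509/(1+0.8509) ≈ 0.46.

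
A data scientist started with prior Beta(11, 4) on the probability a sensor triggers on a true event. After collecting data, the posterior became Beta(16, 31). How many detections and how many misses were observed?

5 detections and 27 misses

Under Beta–binomial conjugacy the posterior parameters are (a+s, b+f).
So s = 16 − 11 = 5 and f = 31 − 4 = 27.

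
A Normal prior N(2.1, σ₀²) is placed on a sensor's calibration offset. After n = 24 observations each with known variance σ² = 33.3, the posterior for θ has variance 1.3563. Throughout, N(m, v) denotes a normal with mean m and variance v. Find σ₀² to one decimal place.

σ₀² = 60.3

Posterior precision equals prior precision plus data precision: 1/σ_n² = 1/σ₀² + n/σ².
So 1/σ₀² = 1/1.3563 − 24/33.3 = 0.737300 − 0.720721 = 0.016579.
Hence σ₀² = 1/0.016579 ≈ 60.3.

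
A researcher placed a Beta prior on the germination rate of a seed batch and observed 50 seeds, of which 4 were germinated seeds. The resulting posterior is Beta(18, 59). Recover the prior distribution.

Under Beta–binomial conjugacy the posterior parameters are (a+s, b+f).
Subtract the data counts: 18−4=14, 59−46=13.

Beta(14, 13)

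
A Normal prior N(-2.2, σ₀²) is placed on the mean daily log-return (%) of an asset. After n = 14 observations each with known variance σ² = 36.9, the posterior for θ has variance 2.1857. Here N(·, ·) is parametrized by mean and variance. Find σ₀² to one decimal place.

σ₀² = 12.8

Posterior precision equals prior precision plus data precision: 1/σ_n² = 1/σ₀² + n/σ².
So 1/σ₀² = 1/2.1857 − 14/36.9 = 0.457519 − 0.379404 = 0.078115.
Hence σ₀² = 1/0.078115 ≈ 12.8.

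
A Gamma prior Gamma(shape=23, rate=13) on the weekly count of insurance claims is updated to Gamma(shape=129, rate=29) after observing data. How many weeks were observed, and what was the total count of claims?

Gamma–Poisson conjugacy: posterior shape = α + Σxᵢ, posterior rate = β + n.
Matching: Σxᵢ = 129 − 23 = 106 and n = 29 − 13 = 16.

n = 16 weeks with total 106 claims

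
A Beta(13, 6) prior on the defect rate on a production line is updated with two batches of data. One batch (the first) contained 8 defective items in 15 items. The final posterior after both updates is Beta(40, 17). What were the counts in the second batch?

19 defective items and 4 good items

Sequential conjugate updates are equivalent to a single update on the pooled data, so total successes = posterior α − prior α and total failures = posterior β − prior β.
Total across both batches: 40−13=27 defective items, 17−6=11 good items.
Subtract the first batch: 27−8=19 defective items and 11−7=4 good items.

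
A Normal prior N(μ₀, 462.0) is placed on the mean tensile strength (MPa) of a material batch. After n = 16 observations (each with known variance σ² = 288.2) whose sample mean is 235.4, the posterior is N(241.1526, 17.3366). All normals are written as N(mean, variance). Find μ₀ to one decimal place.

With known observation variance, the Normal–Normal posterior has precision τ_n = τ₀ + n/σ² and mean μ_n = (τ₀μ₀ + (n/σ²)x̄)/τ_n.
Here τ₀ = 1/462.0 = 0.002165 and τ_data = 16/288.2 = 0.055517, so τ_n = 0.057682.
Rearranging for μ₀: μ₀ = (μ_n·τ_n − τ_data·x̄)/τ₀ = (241.1526·0.057682 − 0.055517·235.4) / 0.002165 = 0.841462/0.002165 ≈ 388.7.

μ₀ = 388.7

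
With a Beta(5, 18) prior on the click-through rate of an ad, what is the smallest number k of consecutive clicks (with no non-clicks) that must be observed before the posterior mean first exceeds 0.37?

After k clicks and 0 non-clicks the posterior is Beta(5+k, 18), with mean (5+k)/(5+18+k).
Set (5+k)/(23+k) > 0.37 and solve: k > (0.37·23 − 5)/(1 − 0.37) = 5.571.
The smallest integer exceeding 5.571 is 6.

k = 6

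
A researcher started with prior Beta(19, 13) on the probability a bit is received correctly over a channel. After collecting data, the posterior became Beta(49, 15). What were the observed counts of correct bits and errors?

Under Beta–binomial conjugacy the posterior parameters are (a+s, b+f).
So s = 49 − 19 = 30 and f = 15 − 13 = 2.

30 correct bits and 2 errors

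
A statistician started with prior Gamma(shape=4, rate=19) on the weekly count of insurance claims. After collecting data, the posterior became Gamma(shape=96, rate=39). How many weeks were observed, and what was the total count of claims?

A Gamma(α, β) prior (rate parametrization) on a Poisson rate with n observations summing to S gives posterior Gamma(α+S, β+n).
Matching: Σxᵢ = 96 − 4 = 92 and n = 39 − 19 = 20.

n = 20 weeks with total 92 claims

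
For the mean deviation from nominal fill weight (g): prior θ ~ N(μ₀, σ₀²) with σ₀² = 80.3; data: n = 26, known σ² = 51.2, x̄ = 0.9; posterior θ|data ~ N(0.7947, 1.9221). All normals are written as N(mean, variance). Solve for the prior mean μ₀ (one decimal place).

μ₀ = -3.5

The posterior mean is a precision-weighted average: μ_n = (τ₀μ₀ + τ_data·x̄)/(τ₀+τ_data), with τ₀=1/σ₀² and τ_data=n/σ².
Here τ₀ = 1/80.3 = 0.012453 and τ_data = 26/51.2 = 0.507812, so τ_n = 0.520265.
Rearranging for μ₀: μ₀ = (μ_n·τ_n − τ_data·x̄)/τ₀ = (0.7947·0.520265 − 0.507812·0.9) / 0.012453 = -0.043576/0.012453 ≈ -3.5.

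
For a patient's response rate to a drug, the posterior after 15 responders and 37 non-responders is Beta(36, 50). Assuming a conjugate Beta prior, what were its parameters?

Beta(21, 13)

A Beta(α, β) prior with s successes and f failures in binomial data gives a Beta(α+s, β+f) posterior.
Subtract the data counts: 36−15=21, 50−37=13.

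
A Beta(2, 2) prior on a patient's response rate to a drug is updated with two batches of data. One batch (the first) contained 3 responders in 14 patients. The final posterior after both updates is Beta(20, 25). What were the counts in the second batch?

15 responders and 12 non-responders

Sequential conjugate updates are equivalent to a single update on the pooled data, so total successes = posterior α − prior α and total failures = posterior β − prior β.
Total across both batches: 20−2=18 responders, 25−2=23 non-responders.
Subtract the first batch: 18−3=15 responders and 23−11=12 non-responders.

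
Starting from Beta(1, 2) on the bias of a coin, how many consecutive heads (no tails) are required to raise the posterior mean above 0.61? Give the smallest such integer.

k = 3

After k heads and 0 tails the posterior is Beta(1+k, 2), with mean (1+k)/(1+2+k).
Set (1+k)/(3+k) > 0.61 and solve: k > (0.61·3 − 1)/(1 − 0.61) = 2.128.
The smallest integer exceeding 2.128 is 3, and checking k=3: (4)/(6) = 0.6667 > 0.61.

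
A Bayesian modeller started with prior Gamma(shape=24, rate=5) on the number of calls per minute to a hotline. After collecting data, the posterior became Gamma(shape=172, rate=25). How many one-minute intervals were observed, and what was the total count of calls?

A Gamma(α, β) prior (rate parametrization) on a Poisson rate with n observations summing to S gives posterior Gamma(α+S, β+n).
Matching: Σxᵢ = 172 − 24 = 148 and n = 25 − 5 = 20.

n = 20 one-minute intervals with total 148 calls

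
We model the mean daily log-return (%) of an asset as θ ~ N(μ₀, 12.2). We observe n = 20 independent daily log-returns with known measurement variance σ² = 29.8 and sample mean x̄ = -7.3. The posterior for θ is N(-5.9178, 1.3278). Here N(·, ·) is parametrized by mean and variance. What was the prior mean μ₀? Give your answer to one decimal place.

The posterior mean is a precision-weighted average: μ_n = (τ₀μ₀ + τ_data·x̄)/(τ₀+τ_data), with τ₀=1/σ₀² and τ_data=n/σ².
Here τ₀ = 1/12.2 = 0.081967 and τ_data = 20/29.8 = 0.671141, so τ_n = 0.753108.
Rearranging for μ₀: μ₀ = (μ_n·τ_n − τ_data·x̄)/τ₀ = (-5.9178·0.753108 − 0.671141·-7.3) / 0.081967 = 0.442587/0.081967 ≈ 5.4.

μ₀ = 5.4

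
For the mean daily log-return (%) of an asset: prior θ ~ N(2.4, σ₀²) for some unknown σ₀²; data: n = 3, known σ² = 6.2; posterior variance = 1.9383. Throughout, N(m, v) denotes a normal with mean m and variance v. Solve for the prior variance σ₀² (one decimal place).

For the Normal–Normal model with known σ², precisions add: τ_n = τ₀ + n/σ².
So 1/σ₀² = 1/1.9383 − 3/6.2 = 0.515916 − 0.483871 = 0.032045.
Hence σ₀² = 1/0.032045 ≈ 31.2.

σ₀² = 31.2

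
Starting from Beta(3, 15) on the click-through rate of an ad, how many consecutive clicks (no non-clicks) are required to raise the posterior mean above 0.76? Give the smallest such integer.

After k clicks and 0 non-clicks the posterior is Beta(3+k, 15), with mean (3+k)/(3+15+k).
Set (3+k)/(18+k) > 0.76 and solve: k > (0.76·18 − 3)/(1 − 0.76) = 44.500.
The smallest integer exceeding 44.500 is 45, and checking k=45: (48)/(63) = 0.7619 > 0.76.

k = 45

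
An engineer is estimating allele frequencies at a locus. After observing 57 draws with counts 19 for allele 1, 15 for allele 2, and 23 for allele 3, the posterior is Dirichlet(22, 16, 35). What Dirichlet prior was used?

Dirichlet(3, 1, 12)

For a Dirichlet(α) prior with multinomial counts c, the posterior is Dirichlet(α + c) componentwise.
Subtract each count from the matching posterior parameter: 22−19=3, 16−15=1, 35−23=12.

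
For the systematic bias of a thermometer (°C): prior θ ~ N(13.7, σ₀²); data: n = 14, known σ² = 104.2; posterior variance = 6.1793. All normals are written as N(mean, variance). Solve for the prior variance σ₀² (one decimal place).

Posterior precision equals prior precision plus data precision: 1/σ_n² = 1/σ₀² + n/σ².
So 1/σ₀² = 1/6.1793 − 14/104.2 = 0.161831 − 0.134357 = 0.027474.
Hence σ₀² = 1/0.027474 ≈ 36.4.

σ₀² = 36.4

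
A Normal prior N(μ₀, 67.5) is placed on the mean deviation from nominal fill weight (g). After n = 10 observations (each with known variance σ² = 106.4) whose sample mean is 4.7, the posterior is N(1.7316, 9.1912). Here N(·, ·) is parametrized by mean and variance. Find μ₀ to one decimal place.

μ₀ = -17.1

With known observation variance, the Normal–Normal posterior has precision τ_n = τ₀ + n/σ² and mean μ_n = (τ₀μ₀ + (n/σ²)x̄)/τ_n.
Here τ₀ = 1/67.5 = 0.014815 and τ_data = 10/106.4 = 0.093985, so τ_n = 0.108800.
Rearranging for μ₀: μ₀ = (μ_n·τ_n − τ_data·x̄)/τ₀ = (1.7316·0.108800 − 0.093985·4.7) / 0.014815 = -0.253331/0.014815 ≈ -17.1.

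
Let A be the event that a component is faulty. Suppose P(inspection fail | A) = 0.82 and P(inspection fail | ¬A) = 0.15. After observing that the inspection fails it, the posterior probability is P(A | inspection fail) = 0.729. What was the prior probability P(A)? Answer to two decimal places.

P(A) = 0.33

Bayes' rule in odds form gives O(A|E) = O(A)·[P(E|A)/P(E|¬A)], hence O(A) = O(A|E)/LR.
Posterior odds = 0.729/(1−0.729) = 2.6900. LR = 0.82/0.15 = 5.4667.
Prior odds = 2.6900/5.4667 = 0.4921, so P(A) = 0.4921/(1+0.4921) ≈ 0.33.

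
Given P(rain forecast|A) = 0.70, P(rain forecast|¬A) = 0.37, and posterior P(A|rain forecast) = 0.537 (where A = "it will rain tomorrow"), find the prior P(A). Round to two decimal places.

P(A) = 0.38

In odds form, posterior odds = prior odds × likelihood ratio, so prior odds = posterior odds ÷ LR.
Posterior odds = 0.537/(1−0.537) = 1.1598. LR = 0.70/0.37 = 1.8919.
Prior odds = 1.1598/1.8919 = 0.6130, so P(A) = 0.6130/(1+0.6130) ≈ 0.38.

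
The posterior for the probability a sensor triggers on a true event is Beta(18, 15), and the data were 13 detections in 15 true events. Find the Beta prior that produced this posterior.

Beta is conjugate to the binomial likelihood: posterior = Beta(α+s, β+f).
So α = 18 − 13 = 5 and β = 15 − 2 = 13.

Beta(5, 13)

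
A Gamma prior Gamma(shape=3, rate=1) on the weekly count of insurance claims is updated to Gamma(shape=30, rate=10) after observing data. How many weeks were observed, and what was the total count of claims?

A Gamma(α, β) prior (rate parametrization) on a Poisson rate with n observations summing to S gives posterior Gamma(α+S, β+n).
Matching: Σxᵢ = 30 − 3 = 27 and n = 10 − 1 = 9.

n = 9 weeks with total 27 claims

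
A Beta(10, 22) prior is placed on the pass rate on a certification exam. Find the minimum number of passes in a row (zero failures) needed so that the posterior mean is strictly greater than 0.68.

After k passes and 0 failures the posterior is Beta(10+k, 22), with mean (10+k)/(10+22+k).
Set (10+k)/(32+k) > 0.68 and solve: k > (0.68·32 − 10)/(1 − 0.68) = 36.750.
The smallest integer exceeding 36.750 is 37, and checking k=37: (47)/(69) = 0.6812 > 0.68.

k = 37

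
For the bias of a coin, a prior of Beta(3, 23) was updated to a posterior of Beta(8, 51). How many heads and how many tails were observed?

5 heads and 28 tails

Beta is conjugate to the binomial likelihood: posterior = Beta(α+s, β+f).
So s = 8 − 3 = 5 and f = 51 − 23 = 28.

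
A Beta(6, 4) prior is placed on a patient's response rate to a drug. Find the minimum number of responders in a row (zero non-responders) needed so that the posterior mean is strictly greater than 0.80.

k = 11

After k responders and 0 non-responders the posterior is Beta(6+k, 4), with mean (6+k)/(6+4+k).
Set (6+k)/(10+k) > 0.80 and solve: k > (0.80·10 − 6)/(1 − 0.80) = 10.000.
The smallest integer exceeding 10.000 is 11.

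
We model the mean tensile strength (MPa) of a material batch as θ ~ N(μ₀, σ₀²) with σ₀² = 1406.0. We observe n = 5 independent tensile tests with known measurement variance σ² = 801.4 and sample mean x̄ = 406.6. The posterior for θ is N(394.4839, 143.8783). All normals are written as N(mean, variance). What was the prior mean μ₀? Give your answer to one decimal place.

μ₀ = 288.2

The posterior mean is a precision-weighted average: μ_n = (τ₀μ₀ + τ_data·x̄)/(τ₀+τ_data), with τ₀=1/σ₀² and τ_data=n/σ².
Here τ₀ = 1/1406.0 = 0.000711 and τ_data = 5/801.4 = 0.006239, so τ_n = 0.006950.
Rearranging for μ₀: μ₀ = (μ_n·τ_n − τ_data·x̄)/τ₀ = (394.4839·0.006950 − 0.006239·406.6) / 0.000711 = 0.204886/0.000711 ≈ 288.2.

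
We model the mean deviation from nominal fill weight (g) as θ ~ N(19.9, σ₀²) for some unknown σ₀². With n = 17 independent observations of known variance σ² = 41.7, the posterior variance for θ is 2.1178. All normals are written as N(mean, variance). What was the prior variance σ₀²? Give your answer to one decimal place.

Posterior precision equals prior precision plus data precision: 1/σ_n² = 1/σ₀² + n/σ².
So 1/σ₀² = 1/2.1178 − 17/41.7 = 0.472188 − 0.407674 = 0.064514.
Hence σ₀² = 1/0.064514 ≈ 15.5.

σ₀² = 15.5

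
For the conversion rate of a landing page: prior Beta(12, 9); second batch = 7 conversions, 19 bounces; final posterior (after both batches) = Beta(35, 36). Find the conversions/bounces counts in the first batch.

Sequential conjugate updates are equivalent to a single update on the pooled data, so total successes = posterior α − prior α and total failures = posterior β − prior β.
Total across both batches: 35−12=23 conversions, 36−9=27 bounces.
Subtract the second batch: 23−7=16 conversions and 27−19=8 bounces.

16 conversions and 8 bounces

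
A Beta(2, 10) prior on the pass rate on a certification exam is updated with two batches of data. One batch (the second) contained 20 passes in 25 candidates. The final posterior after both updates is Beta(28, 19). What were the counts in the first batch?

6 passes and 4 failures

Because Beta–binomial updating is additive in the counts, the combined data contributed (α_post−α_prior, β_post−β_prior) successes and failures.
Total across both batches: 28−2=26 passes, 19−10=9 failures.
Subtract the second batch: 26−20=6 passes and 9−5=4 failures.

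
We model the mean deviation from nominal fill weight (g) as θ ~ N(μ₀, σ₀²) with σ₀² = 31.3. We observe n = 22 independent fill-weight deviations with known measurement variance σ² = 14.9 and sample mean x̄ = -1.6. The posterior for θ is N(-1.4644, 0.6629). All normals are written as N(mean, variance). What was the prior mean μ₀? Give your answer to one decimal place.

μ₀ = 4.8

With known observation variance, the Normal–Normal posterior has precision τ_n = τ₀ + n/σ² and mean μ_n = (τ₀μ₀ + (n/σ²)x̄)/τ_n.
Here τ₀ = 1/31.3 = 0.031949 and τ_data = 22/14.9 = 1.476510, so τ_n = 1.508459.
Rearranging for μ₀: μ₀ = (μ_n·τ_n − τ_data·x̄)/τ₀ = (-1.4644·1.508459 − 1.476510·-1.6) / 0.031949 = 0.153429/0.031949 ≈ 4.8.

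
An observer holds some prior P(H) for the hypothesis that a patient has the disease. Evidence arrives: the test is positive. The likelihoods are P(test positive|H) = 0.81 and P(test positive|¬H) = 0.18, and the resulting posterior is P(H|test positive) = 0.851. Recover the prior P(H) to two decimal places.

Bayes' rule in odds form gives O(H|E) = O(H)·[P(E|H)/P(E|¬H)], hence O(H) = O(H|E)/LR.
Posterior odds = 0.851/(1−0.851) = 5.7114. LR = 0.81/0.18 = 4.5000.
Prior odds = 5.7114/4.5000 = 1.2692, so P(H) = 1.2692/(1+1.2692) ≈ 0.56.

P(H) = 0.56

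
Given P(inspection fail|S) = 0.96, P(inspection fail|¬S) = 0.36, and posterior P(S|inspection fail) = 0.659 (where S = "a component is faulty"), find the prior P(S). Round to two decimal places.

In odds form, posterior odds = prior odds × likelihood ratio, so prior odds = posterior odds ÷ LR.
Posterior odds = 0.659/(1−0.659) = 1.9326. LR = 0.96/0.36 = 2.6667.
Prior odds = 1.9326/2.6667 = 0.7247, so P(S) = 0.7247/(1+0.7247) ≈ 0.42.

P(S) = 0.42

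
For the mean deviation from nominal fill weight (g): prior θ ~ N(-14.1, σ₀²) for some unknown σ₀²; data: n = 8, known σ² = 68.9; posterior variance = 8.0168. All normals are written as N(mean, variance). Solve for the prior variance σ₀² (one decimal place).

σ₀² = 115.9

Posterior precision equals prior precision plus data precision: 1/σ_n² = 1/σ₀² + n/σ².
So 1/σ₀² = 1/8.0168 − 8/68.9 = 0.124738 − 0.116110 = 0.008628.
Hence σ₀² = 1/0.008628 ≈ 115.9.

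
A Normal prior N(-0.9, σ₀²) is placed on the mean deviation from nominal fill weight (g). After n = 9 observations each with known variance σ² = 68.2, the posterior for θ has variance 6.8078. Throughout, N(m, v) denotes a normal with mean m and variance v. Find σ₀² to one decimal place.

For the Normal–Normal model with known σ², precisions add: τ_n = τ₀ + n/σ².
So 1/σ₀² = 1/6.8078 − 9/68.2 = 0.146890 − 0.131965 = 0.014925.
Hence σ₀² = 1/0.014925 ≈ 67.0.

σ₀² = 67.0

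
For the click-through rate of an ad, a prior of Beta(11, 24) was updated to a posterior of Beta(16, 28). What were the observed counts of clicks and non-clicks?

Beta is conjugate to the binomial likelihood: posterior = Beta(α+s, β+f).
So s = 16 − 11 = 5 and f = 28 − 24 = 4.

5 clicks and 4 non-clicks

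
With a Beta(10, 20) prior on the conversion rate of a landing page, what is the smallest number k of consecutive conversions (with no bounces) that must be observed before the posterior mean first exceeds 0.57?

After k conversions and 0 bounces the posterior is Beta(10+k, 20), with mean (10+k)/(10+20+k).
Set (10+k)/(30+k) > 0.57 and solve: k > (0.57·30 − 10)/(1 − 0.57) = 16.512.
The smallest integer exceeding 16.512 is 17.

k = 17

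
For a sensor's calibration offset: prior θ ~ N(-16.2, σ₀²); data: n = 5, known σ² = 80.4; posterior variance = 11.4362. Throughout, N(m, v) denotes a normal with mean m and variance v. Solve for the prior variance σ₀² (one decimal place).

For the Normal–Normal model with known σ², precisions add: τ_n = τ₀ + n/σ².
So 1/σ₀² = 1/11.4362 − 5/80.4 = 0.087442 − 0.062189 = 0.025253.
Hence σ₀² = 1/0.025253 ≈ 39.6.

σ₀² = 39.6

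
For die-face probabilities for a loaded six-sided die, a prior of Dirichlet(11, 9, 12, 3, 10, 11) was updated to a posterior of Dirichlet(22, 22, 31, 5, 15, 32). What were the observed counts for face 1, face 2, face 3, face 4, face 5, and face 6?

counts (11, 13, 19, 2, 5, 21)

For a Dirichlet(α) prior with multinomial counts c, the posterior is Dirichlet(α + c) componentwise.
Counts are posterior − prior componentwise: 22−11=11, 22−9=13, 31−12=19, 5−3=2, 15−10=5, 32−11=21.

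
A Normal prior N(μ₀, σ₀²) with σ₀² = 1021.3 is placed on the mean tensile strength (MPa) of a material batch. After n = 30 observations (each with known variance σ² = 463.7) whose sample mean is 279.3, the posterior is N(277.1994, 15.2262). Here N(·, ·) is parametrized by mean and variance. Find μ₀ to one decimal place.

With known observation variance, the Normal–Normal posterior has precision τ_n = τ₀ + n/σ² and mean μ_n = (τ₀μ₀ + (n/σ²)x̄)/τ_n.
Here τ₀ = 1/1021.3 = 0.000979 and τ_data = 30/463.7 = 0.064697, so τ_n = 0.065676.
Rearranging for μ₀: μ₀ = (μ_n·τ_n − τ_data·x̄)/τ₀ = (277.1994·0.065676 − 0.064697·279.3) / 0.000979 = 0.135476/0.000979 ≈ 138.4.

μ₀ = 138.4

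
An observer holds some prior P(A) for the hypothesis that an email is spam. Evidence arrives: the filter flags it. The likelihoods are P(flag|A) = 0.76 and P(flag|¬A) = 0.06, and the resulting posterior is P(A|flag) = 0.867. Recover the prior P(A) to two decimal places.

Bayes' rule in odds form gives O(A|E) = O(A)·[P(E|A)/P(E|¬A)], hence O(A) = O(A|E)/LR.
Posterior odds = 0.867/(1−0.867) = 6.5188. LR = 0.76/0.06 = 12.6667.
Prior odds = 6.5188/12.6667 = 0.5146, so P(A) = 0.5146/(1+0.5146) ≈ 0.34.

P(A) = 0.34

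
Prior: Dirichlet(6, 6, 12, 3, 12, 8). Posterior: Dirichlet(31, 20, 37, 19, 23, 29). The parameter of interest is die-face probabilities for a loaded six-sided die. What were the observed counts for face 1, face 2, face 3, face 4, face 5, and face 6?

For a Dirichlet(α) prior with multinomial counts c, the posterior is Dirichlet(α + c) componentwise.
Counts are posterior − prior componentwise: 31−6=25, 20−6=14, 37−12=25, 19−3=16, 23−12=11, 29−8=21.

counts (25, 14, 25, 16, 11, 21)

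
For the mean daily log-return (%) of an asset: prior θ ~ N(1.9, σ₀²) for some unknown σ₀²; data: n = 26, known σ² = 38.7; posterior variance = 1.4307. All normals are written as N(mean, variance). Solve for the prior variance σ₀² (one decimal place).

Posterior precision equals prior precision plus data precision: 1/σ_n² = 1/σ₀² + n/σ².
So 1/σ₀² = 1/1.4307 − 26/38.7 = 0.698959 − 0.671835 = 0.027124.
Hence σ₀² = 1/0.027124 ≈ 36.9.

σ₀² = 36.9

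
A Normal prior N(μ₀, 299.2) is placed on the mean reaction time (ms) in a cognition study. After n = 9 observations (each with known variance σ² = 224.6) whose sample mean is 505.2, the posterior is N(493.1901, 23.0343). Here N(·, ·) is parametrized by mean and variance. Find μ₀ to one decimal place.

With known observation variance, the Normal–Normal posterior has precision τ_n = τ₀ + n/σ² and mean μ_n = (τ₀μ₀ + (n/σ²)x̄)/τ_n.
Here τ₀ = 1/299.2 = 0.003342 and τ_data = 9/224.6 = 0.040071, so τ_n = 0.043413.
Rearranging for μ₀: μ₀ = (μ_n·τ_n − τ_data·x̄)/τ₀ = (493.1901·0.043413 − 0.040071·505.2) / 0.003342 = 1.166993/0.003342 ≈ 349.2.

μ₀ = 349.2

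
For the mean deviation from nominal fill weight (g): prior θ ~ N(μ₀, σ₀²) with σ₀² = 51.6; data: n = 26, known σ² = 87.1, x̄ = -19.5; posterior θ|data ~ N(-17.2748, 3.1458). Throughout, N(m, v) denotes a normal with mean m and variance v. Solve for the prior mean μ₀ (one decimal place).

With known observation variance, the Normal–Normal posterior has precision τ_n = τ₀ + n/σ² and mean μ_n = (τ₀μ₀ + (n/σ²)x̄)/τ_n.
Here τ₀ = 1/51.6 = 0.019380 and τ_data = 26/87.1 = 0.298507, so τ_n = 0.317887.
Rearranging for μ₀: μ₀ = (μ_n·τ_n − τ_data·x̄)/τ₀ = (-17.2748·0.317887 − 0.298507·-19.5) / 0.019380 = 0.329452/0.019380 ≈ 17.0.

μ₀ = 17.0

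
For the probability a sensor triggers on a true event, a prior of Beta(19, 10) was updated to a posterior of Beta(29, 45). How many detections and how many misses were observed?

10 detections and 35 misses

A Beta(a, b) prior with s successes and f failures in binomial data gives a Beta(a+s, b+f) posterior.
So s = 29 − 19 = 10 and f = 45 − 10 = 35.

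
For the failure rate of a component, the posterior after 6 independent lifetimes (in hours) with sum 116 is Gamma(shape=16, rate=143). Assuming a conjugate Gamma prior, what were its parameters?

For an exponential likelihood with a Gamma(α, β) prior on the rate, n observations with total T give posterior Gamma(α+n, β+T).
So α = 16 − 6 = 10 and β = 143 − 116 = 27.

Gamma(shape=10, rate=27)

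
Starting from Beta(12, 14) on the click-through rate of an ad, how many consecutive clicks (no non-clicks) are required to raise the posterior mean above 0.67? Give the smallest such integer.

After k clicks and 0 non-clicks the posterior is Beta(12+k, 14), with mean (12+k)/(12+14+k).
Set (12+k)/(26+k) > 0.67 and solve: k > (0.67·26 − 12)/(1 − 0.67) = 16.424.
The smallest integer exceeding 16.424 is 17, and checking k=17: (29)/(43) = 0.6744 > 0.67.

k = 17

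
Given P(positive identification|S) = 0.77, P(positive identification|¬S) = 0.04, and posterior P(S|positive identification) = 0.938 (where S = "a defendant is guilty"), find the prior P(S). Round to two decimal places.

In odds form, posterior odds = prior odds × likelihood ratio, so prior odds = posterior odds ÷ LR.
Posterior odds = 0.938/(1−0.938) = 15.1290. LR = 0.77/0.04 = 19.2500.
Prior odds = 15.1290/19.2500 = 0.7859, so P(S) = 0.7859/(1+0.7859) ≈ 0.44.

P(S) = 0.44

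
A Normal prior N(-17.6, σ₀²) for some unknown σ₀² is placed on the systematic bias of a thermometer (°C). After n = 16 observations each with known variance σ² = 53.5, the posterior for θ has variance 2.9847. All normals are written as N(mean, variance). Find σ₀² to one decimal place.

σ₀² = 27.8

For the Normal–Normal model with known σ², precisions add: τ_n = τ₀ + n/σ².
So 1/σ₀² = 1/2.9847 − 16/53.5 = 0.335042 − 0.299065 = 0.035977.
Hence σ₀² = 1/0.035977 ≈ 27.8.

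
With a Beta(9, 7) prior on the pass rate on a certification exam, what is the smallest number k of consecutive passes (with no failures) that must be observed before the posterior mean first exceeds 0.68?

k = 6

After k passes and 0 failures the posterior is Beta(9+k, 7), with mean (9+k)/(9+7+k).
Set (9+k)/(16+k) > 0.68 and solve: k > (0.68·16 − 9)/(1 − 0.68) = 5.875.
The smallest integer exceeding 5.875 is 6.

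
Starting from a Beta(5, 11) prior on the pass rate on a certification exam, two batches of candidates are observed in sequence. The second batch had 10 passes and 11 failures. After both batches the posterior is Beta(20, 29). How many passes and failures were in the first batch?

Because Beta–binomial updating is additive in the counts, the combined data contributed (α_post−α_prior, β_post−β_prior) successes and failures.
Total across both batches: 20−5=15 passes, 29−11=18 failures.
Subtract the second batch: 15−10=5 passes and 18−11=7 failures.

5 passes and 7 failures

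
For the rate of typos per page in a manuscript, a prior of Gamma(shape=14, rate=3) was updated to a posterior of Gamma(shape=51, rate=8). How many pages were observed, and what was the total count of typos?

A Gamma(α, β) prior (rate parametrization) on a Poisson rate with n observations summing to S gives posterior Gamma(α+S, β+n).
Matching: Σxᵢ = 51 − 14 = 37 and n = 8 − 3 = 5.

n = 5 pages with total 37 typos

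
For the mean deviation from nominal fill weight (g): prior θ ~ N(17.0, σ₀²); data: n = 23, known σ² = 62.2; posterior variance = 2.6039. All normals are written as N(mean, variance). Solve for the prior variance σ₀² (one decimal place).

For the Normal–Normal model with known σ², precisions add: τ_n = τ₀ + n/σ².
So 1/σ₀² = 1/2.6039 − 23/62.2 = 0.384039 − 0.369775 = 0.014264.
Hence σ₀² = 1/0.014264 ≈ 70.1.

σ₀² = 70.1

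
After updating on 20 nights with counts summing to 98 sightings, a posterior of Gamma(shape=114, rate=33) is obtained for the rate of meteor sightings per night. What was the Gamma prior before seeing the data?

Gamma(shape=16, rate=13)

Gamma–Poisson conjugacy: posterior shape = α + Σxᵢ, posterior rate = β + n.
So α = 114 − 98 = 16 and β = 33 − 20 = 13.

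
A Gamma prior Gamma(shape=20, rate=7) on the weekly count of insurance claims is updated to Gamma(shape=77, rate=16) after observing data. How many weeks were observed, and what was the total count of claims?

n = 9 weeks with total 57 claims

A Gamma(α, β) prior (rate parametrization) on a Poisson rate with n observations summing to S gives posterior Gamma(α+S, β+n).
Matching: Σxᵢ = 77 − 20 = 57 and n = 16 − 7 = 9.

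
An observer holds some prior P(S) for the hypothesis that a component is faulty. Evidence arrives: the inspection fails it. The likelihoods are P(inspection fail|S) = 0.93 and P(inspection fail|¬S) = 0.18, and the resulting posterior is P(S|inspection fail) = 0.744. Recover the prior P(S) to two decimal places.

P(S) = 0.36

Bayes' rule in odds form gives O(S|E) = O(S)·[P(E|S)/P(E|¬S)], hence O(S) = O(S|E)/LR.
Posterior odds = 0.744/(1−0.744) = 2.9062. LR = 0.93/0.18 = 5.1667.
Prior odds = 2.9062/5.1667 = 0.5625, so P(S) = 0.5625/(1+0.5625) ≈ 0.36.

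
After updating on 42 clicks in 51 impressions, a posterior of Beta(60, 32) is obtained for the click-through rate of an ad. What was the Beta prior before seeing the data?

Beta(18, 23)

Beta is conjugate to the binomial likelihood: posterior = Beta(α+s, β+f).
So α = 60 − 42 = 18 and β = 32 − 9 = 23.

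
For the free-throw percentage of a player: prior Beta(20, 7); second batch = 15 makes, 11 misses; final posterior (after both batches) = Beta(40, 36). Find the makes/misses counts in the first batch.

Sequential conjugate updates are equivalent to a single update on the pooled data, so total successes = posterior α − prior α and total failures = posterior β − prior β.
Total across both batches: 40−20=20 makes, 36−7=29 misses.
Subtract the second batch: 20−15=5 makes and 29−11=18 misses.

5 makes and 18 misses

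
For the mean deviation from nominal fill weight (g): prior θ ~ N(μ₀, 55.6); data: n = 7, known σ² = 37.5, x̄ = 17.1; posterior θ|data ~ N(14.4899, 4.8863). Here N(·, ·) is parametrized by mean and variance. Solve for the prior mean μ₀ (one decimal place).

μ₀ = -12.6

With known observation variance, the Normal–Normal posterior has precision τ_n = τ₀ + n/σ² and mean μ_n = (τ₀μ₀ + (n/σ²)x̄)/τ_n.
Here τ₀ = 1/55.6 = 0.017986 and τ_data = 7/37.5 = 0.186667, so τ_n = 0.204653.
Rearranging for μ₀: μ₀ = (μ_n·τ_n − τ_data·x̄)/τ₀ = (14.4899·0.204653 − 0.186667·17.1) / 0.017986 = -0.226604/0.017986 ≈ -12.6.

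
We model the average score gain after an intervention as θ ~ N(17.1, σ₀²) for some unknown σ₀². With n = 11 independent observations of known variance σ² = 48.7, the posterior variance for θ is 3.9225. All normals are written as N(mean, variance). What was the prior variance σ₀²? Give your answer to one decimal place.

For the Normal–Normal model with known σ², precisions add: τ_n = τ₀ + n/σ².
So 1/σ₀² = 1/3.9225 − 11/48.7 = 0.254939 − 0.225873 = 0.029066.
Hence σ₀² = 1/0.029066 ≈ 34.4.

σ₀² = 34.4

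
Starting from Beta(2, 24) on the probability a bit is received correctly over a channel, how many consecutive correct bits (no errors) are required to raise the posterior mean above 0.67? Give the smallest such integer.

After k correct bits and 0 errors the posterior is Beta(2+k, 24), with mean (2+k)/(2+24+k).
Set (2+k)/(26+k) > 0.67 and solve: k > (0.67·26 − 2)/(1 − 0.67) = 46.727.
The smallest integer exceeding 46.727 is 47, and checking k=47: (49)/(73) = 0.6712 > 0.67.

k = 47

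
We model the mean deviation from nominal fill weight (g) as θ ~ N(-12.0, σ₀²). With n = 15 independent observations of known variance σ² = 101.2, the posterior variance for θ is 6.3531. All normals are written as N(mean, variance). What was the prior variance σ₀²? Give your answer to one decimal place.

For the Normal–Normal model with known σ², precisions add: τ_n = τ₀ + n/σ².
So 1/σ₀² = 1/6.3531 − 15/101.2 = 0.157403 − 0.148221 = 0.009182.
Hence σ₀² = 1/0.009182 ≈ 108.9.

σ₀² = 108.9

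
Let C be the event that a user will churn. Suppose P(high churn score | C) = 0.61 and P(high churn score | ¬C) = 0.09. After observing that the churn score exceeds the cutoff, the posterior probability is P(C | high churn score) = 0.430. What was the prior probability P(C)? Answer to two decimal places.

P(C) = 0.10

Bayes' rule in odds form gives O(C|E) = O(C)·[P(E|C)/P(E|¬C)], hence O(C) = O(C|E)/LR.
Posterior odds = 0.430/(1−0.430) = 0.7544. LR = 0.61/0.09 = 6.7778.
Prior odds = 0.7544/6.7778 = 0.1113, so P(C) = 0.1113/(1+0.1113) ≈ 0.10.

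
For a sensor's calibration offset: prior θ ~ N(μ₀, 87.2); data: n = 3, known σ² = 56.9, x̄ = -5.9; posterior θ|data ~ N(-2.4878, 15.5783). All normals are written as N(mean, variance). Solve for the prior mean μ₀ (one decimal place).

The posterior mean is a precision-weighted average: μ_n = (τ₀μ₀ + τ_data·x̄)/(τ₀+τ_data), with τ₀=1/σ₀² and τ_data=n/σ².
Here τ₀ = 1/87.2 = 0.011468 and τ_data = 3/56.9 = 0.052724, so τ_n = 0.064192.
Rearranging for μ₀: μ₀ = (μ_n·τ_n − τ_data·x̄)/τ₀ = (-2.4878·0.064192 − 0.052724·-5.9) / 0.011468 = 0.151375/0.011468 ≈ 13.2.

μ₀ = 13.2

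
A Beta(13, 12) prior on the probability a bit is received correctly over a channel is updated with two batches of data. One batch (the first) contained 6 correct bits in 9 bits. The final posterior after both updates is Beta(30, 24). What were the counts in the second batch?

Because Beta–binomial updating is additive in the counts, the combined data contributed (α_post−α_prior, β_post−β_prior) successes and failures.
Total across both batches: 30−13=17 correct bits, 24−12=12 errors.
Subtract the first batch: 17−6=11 correct bits and 12−3=9 errors.

11 correct bits and 9 errors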